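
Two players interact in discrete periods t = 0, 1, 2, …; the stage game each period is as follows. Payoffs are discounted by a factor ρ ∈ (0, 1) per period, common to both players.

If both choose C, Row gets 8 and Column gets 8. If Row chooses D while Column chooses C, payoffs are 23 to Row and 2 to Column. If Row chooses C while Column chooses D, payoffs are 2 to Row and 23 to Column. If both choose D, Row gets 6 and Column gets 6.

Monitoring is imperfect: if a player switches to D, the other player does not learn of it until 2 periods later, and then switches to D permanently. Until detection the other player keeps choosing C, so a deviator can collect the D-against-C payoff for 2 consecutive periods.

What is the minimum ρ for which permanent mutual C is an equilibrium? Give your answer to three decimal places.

Deviating for the 2 undetected periods gains 23−8 = 15 per period over cooperation, then loses 8−6 = 2 per period forever once punishment starts.
Gain: 15(1 + ρ + … + ρ^1); loss: 2·ρ^2/(1−ρ).
No profitable deviation ⇔ 15(1−ρ^2) ≤ 2·ρ^2, i.e. ρ^2 ≥ 15/(15+2) = 15/17.
Hence ρ ≥ (15/17)^(1/2) ≈ 0.939.

0.939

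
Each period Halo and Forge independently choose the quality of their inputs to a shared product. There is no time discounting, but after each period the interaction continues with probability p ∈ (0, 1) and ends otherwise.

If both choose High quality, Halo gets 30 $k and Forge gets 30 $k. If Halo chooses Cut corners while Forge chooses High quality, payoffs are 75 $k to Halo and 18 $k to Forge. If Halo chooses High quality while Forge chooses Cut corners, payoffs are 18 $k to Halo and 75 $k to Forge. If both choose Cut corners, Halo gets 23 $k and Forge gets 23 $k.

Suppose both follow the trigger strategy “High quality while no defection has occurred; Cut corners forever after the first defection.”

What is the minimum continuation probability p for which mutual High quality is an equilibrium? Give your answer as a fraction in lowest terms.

With no time discounting, the continuation probability p plays the role of the discount factor.
Grim-trigger IC: 30/(1−p) ≥ 75 + 23p/(1−p) ⇒ p ≥ (75−30)/(75−23) = 45/52.

45/52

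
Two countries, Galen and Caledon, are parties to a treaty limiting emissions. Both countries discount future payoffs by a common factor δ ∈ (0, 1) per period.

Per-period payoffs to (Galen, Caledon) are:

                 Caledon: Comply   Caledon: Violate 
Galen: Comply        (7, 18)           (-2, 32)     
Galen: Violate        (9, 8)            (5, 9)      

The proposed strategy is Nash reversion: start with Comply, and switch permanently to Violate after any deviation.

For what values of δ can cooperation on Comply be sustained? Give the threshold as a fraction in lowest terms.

For Galen: deviation gain 9−7 = 2, per-period punishment loss 7−5 = 2. IC gives δ ≥ 2/4 = 1/2.
For Caledon: gain 14, loss 9 per period, so δ ≥ 14/23.
The tighter constraint is Caledon's, so cooperation needs δ ≥ 14/23.

14/23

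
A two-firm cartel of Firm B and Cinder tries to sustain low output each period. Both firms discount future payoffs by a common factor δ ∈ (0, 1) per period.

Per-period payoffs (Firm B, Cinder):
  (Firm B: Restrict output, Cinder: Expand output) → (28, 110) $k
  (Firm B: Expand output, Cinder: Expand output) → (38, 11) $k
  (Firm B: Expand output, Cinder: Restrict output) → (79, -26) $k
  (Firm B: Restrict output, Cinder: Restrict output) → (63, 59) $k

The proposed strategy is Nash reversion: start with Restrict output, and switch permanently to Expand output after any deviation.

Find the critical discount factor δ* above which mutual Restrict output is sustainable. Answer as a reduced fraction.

For Firm B: deviation gain 79−63 = 16, per-period punishment loss 63−38 = 25. IC gives δ ≥ 16/41.
For Cinder: gain 51, loss 48 per period, so δ ≥ 51/99 = 17/33.
The tighter constraint is Cinder's, so cooperation needs δ ≥ 17/33.

17/33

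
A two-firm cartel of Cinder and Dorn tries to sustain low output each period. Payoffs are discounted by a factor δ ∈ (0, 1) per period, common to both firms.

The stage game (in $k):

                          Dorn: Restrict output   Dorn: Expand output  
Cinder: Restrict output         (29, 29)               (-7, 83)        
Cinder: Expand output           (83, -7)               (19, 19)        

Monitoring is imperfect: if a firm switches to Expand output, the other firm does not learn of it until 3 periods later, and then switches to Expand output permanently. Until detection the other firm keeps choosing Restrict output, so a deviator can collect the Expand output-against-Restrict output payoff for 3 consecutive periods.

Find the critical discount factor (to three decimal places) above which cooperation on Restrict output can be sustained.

0.945

Deviating for the 3 undetected periods gains 83−29 = 54 per period over cooperation, then loses 29−19 = 10 per period forever once punishment starts.
Gain: 54(1 + δ + … + δ^2); loss: 10·δ^3/(1−δ).
No profitable deviation ⇔ 54(1−δ^3) ≤ 10·δ^3, i.e. δ^3 ≥ 54/(54+10) = 27/32.
Hence δ ≥ (27/32)^(1/3) ≈ 0.945.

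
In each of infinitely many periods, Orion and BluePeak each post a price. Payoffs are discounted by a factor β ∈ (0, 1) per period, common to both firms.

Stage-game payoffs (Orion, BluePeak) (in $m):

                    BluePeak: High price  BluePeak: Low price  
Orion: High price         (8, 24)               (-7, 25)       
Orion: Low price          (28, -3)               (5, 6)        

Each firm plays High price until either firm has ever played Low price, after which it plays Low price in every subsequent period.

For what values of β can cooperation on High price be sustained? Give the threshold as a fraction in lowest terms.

20/23

Orion's threshold: (28−8)/(28−5) = 20/23.
BluePeak's threshold: (25−24)/(25−6) = 1/19.
20/23 > 1/19, so Orion binds and β* = 20/23.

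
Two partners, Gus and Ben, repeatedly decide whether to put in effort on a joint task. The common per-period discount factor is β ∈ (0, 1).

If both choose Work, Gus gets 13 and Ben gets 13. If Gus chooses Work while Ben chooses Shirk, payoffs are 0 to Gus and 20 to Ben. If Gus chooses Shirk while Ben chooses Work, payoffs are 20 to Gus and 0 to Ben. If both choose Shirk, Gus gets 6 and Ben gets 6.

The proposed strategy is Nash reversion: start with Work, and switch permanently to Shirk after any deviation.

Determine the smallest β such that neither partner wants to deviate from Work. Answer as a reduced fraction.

1/2

Cooperation forever yields 13 each period: 13/(1−β).
Deviating yields 20 once, then 6 forever: 20 + 6β/(1−β).
No profitable deviation requires 13/(1−β) ≥ 20 + 6β/(1−β).
Multiplying by (1−β): 13 ≥ 20(1−β) + 6β = 20 − 14β.
So 14β ≥ 7, i.e. β ≥ 7/14 = 1/2.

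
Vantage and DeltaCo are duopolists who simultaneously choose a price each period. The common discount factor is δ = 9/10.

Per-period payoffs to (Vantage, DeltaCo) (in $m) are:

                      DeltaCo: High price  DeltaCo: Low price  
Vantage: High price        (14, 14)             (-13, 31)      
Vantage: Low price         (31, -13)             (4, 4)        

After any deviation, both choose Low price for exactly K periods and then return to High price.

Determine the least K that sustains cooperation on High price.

IC: δ(1−δ^K)/(1−δ) ≥ (31−14)/(14−4) = 17/10.
With δ = 9/10: need 1 − δ^K ≥ 17/10·(1−9/10)/(9/10), i.e. δ^K ≤ 0.8111.
Since (9/10)^1 = 0.9000 and (9/10)^2 = 0.8100, the smallest such K is 2.

2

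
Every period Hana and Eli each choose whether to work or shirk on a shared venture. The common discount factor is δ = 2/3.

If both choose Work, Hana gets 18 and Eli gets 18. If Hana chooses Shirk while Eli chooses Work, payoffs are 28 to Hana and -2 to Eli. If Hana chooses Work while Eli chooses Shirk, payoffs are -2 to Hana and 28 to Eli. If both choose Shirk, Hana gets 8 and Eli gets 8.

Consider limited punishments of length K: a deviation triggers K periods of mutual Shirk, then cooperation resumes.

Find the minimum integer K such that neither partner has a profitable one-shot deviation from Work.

2

Need Σ_{k=1}^{K} δ^k ≥ (28−18)/(18−8) = 1.0000 at δ = 2/3.
At K = 1 the sum is 0.6667 < 1.0000; at K = 2 it is 1.1111 ≥ 1.0000.
So the minimum punishment length is K = 2.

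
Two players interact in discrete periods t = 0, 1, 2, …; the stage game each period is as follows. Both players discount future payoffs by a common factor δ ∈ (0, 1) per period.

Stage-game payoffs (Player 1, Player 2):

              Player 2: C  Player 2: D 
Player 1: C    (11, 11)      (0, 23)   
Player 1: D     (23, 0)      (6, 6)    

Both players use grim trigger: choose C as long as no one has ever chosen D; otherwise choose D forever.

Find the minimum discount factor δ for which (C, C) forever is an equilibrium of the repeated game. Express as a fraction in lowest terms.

11/(1−δ) ≥ 23 + 6δ/(1−δ)
11 ≥ 23 − 17δ
δ ≥ 12/17.

12/17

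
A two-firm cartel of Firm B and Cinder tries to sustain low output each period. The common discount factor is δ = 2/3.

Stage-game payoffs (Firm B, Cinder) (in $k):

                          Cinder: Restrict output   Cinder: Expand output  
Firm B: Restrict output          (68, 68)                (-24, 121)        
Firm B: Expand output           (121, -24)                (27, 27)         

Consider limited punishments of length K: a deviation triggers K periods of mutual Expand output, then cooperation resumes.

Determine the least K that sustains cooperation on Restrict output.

3

No profitable deviation requires (68−27)(δ+…+δ^K) ≥ 121−68, i.e. δ+…+δ^K ≥ 53/41 ≈ 1.2927.
With δ = 2/3, the partial sums are K=1: 0.6667, K=2: 1.1111, K=3: 1.4074.
K = 3 is the first length at which the sum reaches 1.2927.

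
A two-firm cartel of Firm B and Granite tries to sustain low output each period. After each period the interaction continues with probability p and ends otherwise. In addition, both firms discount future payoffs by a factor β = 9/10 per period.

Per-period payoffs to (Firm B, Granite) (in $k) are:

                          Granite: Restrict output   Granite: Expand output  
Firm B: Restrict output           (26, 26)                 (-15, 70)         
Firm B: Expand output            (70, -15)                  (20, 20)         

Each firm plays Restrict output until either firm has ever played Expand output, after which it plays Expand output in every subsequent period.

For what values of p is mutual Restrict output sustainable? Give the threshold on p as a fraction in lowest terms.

With continuation probability p and discount β, the effective per-period discount factor is βp.
Grim-trigger IC: βp ≥ (70−26)/(70−20) = 22/25.
So p ≥ (22/25)/(9/10) = 44/45.

44/45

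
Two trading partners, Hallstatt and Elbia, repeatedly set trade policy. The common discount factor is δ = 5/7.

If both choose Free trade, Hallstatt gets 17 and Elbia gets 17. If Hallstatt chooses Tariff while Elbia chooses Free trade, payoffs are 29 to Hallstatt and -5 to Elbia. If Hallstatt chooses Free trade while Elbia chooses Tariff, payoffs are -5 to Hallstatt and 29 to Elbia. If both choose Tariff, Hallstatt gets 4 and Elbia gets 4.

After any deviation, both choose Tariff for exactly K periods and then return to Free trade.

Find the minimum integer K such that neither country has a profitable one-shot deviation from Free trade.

2

No profitable deviation requires (17−4)(δ+…+δ^K) ≥ 29−17, i.e. δ+…+δ^K ≥ 12/13 ≈ 0.9231.
With δ = 5/7, the partial sums are K=1: 0.7143, K=2: 1.2245.
K = 2 is the first length at which the sum reaches 0.9231.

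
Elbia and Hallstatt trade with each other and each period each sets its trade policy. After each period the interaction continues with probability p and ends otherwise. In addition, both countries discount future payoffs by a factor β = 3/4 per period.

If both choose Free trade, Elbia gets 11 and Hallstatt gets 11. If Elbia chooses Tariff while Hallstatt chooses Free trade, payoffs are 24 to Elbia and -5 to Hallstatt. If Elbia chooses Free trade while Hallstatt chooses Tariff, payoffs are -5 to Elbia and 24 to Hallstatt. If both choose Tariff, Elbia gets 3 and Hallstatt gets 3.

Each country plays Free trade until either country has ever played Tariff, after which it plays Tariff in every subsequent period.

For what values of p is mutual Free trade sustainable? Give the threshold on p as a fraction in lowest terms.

52/63

Expected continuation weight on next period's payoff is β·p = 3/4·p, which plays the role of the discount factor.
Cooperation requires 3/4·p ≥ (24−11)/(24−3) = 13/21, hence p ≥ 52/63.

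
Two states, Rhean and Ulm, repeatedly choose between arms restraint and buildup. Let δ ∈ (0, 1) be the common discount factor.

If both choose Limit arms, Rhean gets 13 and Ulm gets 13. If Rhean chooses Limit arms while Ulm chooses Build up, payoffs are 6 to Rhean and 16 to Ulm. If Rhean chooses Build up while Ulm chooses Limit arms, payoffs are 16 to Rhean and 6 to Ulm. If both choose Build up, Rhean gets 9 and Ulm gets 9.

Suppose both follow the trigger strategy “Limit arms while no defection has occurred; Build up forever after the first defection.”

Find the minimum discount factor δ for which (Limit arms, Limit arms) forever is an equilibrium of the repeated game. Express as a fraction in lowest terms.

One-period gain from deviating is 16 − 13 = 3. The loss is 13 − 9 = 4 in every subsequent period, with present value 4·δ/(1−δ).
Deviation is unprofitable when 4·δ/(1−δ) ≥ 3, i.e. δ/(1−δ) ≥ 3/4.
Equivalently δ ≥ 3/(3+4) = 3/7.

3/7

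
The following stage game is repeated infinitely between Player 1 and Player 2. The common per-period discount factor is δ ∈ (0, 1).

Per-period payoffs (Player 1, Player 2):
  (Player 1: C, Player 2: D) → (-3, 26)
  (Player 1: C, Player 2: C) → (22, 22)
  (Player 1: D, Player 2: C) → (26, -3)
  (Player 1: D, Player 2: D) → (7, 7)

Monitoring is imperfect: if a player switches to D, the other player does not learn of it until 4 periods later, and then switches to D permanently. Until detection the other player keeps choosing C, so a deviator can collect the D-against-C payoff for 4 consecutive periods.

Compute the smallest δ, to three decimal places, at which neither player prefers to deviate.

0.677

The best deviation is to choose D for all 4 undetected periods, earning 26 each, then 7 forever once detected.
Deviation value: 26(1−δ^4)/(1−δ) + 7δ^4/(1−δ); cooperation value: 22/(1−δ).
IC: 22 ≥ 26(1−δ^4) + 7δ^4 = 26 − 19δ^4.
So δ^4 ≥ 4/19, giving δ ≥ (4/19)^(1/4) ≈ 0.677.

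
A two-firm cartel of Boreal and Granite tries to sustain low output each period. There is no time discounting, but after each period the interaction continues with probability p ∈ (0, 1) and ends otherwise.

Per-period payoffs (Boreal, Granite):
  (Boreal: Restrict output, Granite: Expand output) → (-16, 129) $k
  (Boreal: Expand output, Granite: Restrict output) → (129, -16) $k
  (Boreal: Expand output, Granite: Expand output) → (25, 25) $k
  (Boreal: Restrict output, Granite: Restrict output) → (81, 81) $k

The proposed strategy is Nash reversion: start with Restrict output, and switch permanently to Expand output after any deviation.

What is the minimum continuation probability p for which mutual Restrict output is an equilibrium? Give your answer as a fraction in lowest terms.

With no time discounting, the continuation probability p plays the role of the discount factor.
Grim-trigger IC: 81/(1−p) ≥ 129 + 25p/(1−p) ⇒ p ≥ (129−81)/(129−25) = 6/13.

6/13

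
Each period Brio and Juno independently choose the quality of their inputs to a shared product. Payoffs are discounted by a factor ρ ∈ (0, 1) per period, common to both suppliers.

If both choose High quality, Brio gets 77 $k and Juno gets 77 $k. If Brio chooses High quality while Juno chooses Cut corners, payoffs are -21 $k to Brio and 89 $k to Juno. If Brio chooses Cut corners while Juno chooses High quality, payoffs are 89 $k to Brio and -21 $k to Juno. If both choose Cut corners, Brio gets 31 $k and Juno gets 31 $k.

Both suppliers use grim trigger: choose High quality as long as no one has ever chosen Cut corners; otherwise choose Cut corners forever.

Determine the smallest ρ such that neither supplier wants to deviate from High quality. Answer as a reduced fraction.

6/29

Cooperation forever yields 77 each period: 77/(1−ρ).
Deviating yields 89 once, then 31 forever: 89 + 31ρ/(1−ρ).
No profitable deviation requires 77/(1−ρ) ≥ 89 + 31ρ/(1−ρ).
Multiplying by (1−ρ): 77 ≥ 89(1−ρ) + 31ρ = 89 − 58ρ.
So 58ρ ≥ 12, i.e. ρ ≥ 12/58 = 6/29.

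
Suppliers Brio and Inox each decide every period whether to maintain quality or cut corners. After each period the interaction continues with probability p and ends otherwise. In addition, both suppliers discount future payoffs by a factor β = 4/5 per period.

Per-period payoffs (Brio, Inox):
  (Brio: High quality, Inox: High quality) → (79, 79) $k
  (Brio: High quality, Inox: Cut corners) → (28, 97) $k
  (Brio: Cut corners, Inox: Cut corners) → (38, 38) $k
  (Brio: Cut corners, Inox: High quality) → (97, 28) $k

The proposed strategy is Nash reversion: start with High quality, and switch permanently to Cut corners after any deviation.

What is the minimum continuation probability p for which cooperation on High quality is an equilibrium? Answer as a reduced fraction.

45/118

Expected continuation weight on next period's payoff is β·p = 4/5·p, which plays the role of the discount factor.
Cooperation requires 4/5·p ≥ (97−79)/(97−38) = 18/59, hence p ≥ 45/118.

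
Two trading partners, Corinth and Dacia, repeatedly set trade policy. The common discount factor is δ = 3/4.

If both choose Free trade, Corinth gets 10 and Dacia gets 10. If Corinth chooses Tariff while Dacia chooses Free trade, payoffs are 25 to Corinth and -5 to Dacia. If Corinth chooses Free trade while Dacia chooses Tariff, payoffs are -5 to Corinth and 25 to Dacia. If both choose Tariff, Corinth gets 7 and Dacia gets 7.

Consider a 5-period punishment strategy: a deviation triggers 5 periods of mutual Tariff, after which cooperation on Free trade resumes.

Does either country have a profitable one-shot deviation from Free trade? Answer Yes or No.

A one-shot deviation gives 25 now, then 7 for 5 periods, then back to 10.
Gain from deviating: (25−10) today; loss: (10−7) in each of the next 5 periods.
No-deviation condition: (10−7)(δ+…+δ^5) ≥ 25−10, i.e. δ+…+δ^5 ≥ 5.
At δ = 3/4: δ+…+δ^5 = 2.2881 < 5.0000.
So cooperation is not sustainable.

Yes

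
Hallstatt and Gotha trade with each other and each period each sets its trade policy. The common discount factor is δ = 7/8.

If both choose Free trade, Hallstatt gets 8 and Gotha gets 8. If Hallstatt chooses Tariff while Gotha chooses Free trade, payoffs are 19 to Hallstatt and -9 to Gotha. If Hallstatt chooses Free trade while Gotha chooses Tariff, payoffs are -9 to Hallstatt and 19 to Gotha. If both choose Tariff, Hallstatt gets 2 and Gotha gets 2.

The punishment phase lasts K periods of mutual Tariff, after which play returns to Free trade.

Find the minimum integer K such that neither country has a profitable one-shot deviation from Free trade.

Need Σ_{k=1}^{K} δ^k ≥ (19−8)/(8−2) = 1.8333 at δ = 7/8.
At K = 2 the sum is 1.6406 < 1.8333; at K = 3 it is 2.3105 ≥ 1.8333.
So the minimum punishment length is K = 3.

3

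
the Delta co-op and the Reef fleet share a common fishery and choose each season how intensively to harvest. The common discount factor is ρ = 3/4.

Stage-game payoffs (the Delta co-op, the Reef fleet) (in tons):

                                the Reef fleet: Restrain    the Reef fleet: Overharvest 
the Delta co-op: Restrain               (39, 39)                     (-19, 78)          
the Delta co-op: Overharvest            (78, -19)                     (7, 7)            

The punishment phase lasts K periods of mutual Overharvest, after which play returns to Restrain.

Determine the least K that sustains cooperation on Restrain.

2

No profitable deviation requires (39−7)(ρ+…+ρ^K) ≥ 78−39, i.e. ρ+…+ρ^K ≥ 39/32 ≈ 1.2188.
With ρ = 3/4, the partial sums are K=1: 0.7500, K=2: 1.3125.
K = 2 is the first length at which the sum reaches 1.2188.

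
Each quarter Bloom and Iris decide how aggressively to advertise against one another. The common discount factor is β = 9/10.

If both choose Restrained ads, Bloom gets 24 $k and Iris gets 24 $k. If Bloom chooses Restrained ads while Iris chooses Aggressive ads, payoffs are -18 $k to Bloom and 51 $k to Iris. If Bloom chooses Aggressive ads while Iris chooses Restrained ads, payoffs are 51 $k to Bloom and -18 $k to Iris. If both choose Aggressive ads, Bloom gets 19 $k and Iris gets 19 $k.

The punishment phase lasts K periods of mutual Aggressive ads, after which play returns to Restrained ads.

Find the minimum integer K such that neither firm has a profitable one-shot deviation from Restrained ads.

9

IC: β(1−β^K)/(1−β) ≥ (51−24)/(24−19) = 27/5.
With β = 9/10: need 1 − β^K ≥ 27/5·(1−9/10)/(9/10), i.e. β^K ≤ 0.4000.
Since (9/10)^8 = 0.4305 and (9/10)^9 = 0.3874, the smallest such K is 9.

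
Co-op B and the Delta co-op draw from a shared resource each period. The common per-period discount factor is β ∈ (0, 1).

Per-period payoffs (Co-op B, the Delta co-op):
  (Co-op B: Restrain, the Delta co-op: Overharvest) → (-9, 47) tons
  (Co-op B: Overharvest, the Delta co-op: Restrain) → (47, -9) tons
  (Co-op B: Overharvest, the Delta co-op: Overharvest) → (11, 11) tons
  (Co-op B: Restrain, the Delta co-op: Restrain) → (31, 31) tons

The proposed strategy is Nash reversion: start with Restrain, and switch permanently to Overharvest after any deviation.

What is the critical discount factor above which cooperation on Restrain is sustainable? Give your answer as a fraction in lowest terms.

4/9

Cooperation forever yields 31 each period: 31/(1−β).
Deviating yields 47 once, then 11 forever: 47 + 11β/(1−β).
No profitable deviation requires 31/(1−β) ≥ 47 + 11β/(1−β).
Multiplying by (1−β): 31 ≥ 47(1−β) + 11β = 47 − 36β.
So 36β ≥ 16, i.e. β ≥ 16/36 = 4/9.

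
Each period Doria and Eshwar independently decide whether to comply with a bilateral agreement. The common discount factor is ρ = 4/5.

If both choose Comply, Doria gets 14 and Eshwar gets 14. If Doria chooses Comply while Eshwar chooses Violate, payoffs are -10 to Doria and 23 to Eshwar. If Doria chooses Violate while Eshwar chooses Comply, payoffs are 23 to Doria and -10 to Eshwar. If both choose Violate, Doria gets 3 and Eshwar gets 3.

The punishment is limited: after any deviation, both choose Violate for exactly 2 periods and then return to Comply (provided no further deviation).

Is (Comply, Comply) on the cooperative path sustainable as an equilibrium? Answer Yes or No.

Comparing payoff streams over the 3 periods until play realigns: cooperate → 14(1+ρ+…+ρ^2); deviate → 23 + 3(ρ+…+ρ^2).
Cooperation is sustained iff (14−3)(ρ+…+ρ^2) ≥ 23−14.
ρ+…+ρ^2 = 4/5·(1−(4/5)^2)/(1−4/5) = 1.4400, and (23−14)/(14−3) = 0.8182.
1.4400 ≥ 0.8182, so cooperation is sustainable.

Yes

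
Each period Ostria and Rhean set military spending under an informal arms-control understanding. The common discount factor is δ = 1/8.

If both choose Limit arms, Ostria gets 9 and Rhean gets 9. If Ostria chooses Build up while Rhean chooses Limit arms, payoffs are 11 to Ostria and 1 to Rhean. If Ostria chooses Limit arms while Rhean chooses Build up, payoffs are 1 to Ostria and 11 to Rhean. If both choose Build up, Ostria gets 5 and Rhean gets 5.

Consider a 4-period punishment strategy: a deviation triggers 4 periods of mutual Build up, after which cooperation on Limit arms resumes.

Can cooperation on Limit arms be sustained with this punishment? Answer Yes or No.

No

Comparing payoff streams over the 5 periods until play realigns: cooperate → 9(1+δ+…+δ^4); deviate → 11 + 5(δ+…+δ^4).
Cooperation is sustained iff (9−5)(δ+…+δ^4) ≥ 11−9.
δ+…+δ^4 = 1/8·(1−(1/8)^4)/(1−1/8) = 0.1428, and (11−9)/(9−5) = 0.5000.
0.1428 < 0.5000, so cooperation is not sustainable.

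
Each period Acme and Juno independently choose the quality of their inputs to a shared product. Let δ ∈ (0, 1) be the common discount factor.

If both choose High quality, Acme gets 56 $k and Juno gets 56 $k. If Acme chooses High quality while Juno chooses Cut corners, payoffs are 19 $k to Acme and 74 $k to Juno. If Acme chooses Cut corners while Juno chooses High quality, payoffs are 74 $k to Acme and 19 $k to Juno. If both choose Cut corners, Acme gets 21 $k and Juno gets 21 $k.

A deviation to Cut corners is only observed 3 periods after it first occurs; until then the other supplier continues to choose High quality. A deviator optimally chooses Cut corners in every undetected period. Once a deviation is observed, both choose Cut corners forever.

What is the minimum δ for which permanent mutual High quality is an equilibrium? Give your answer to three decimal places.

0.698

A deviator earns 74 for 3 periods, then 21 forever; cooperating earns 56 forever. Multiplying the IC by (1−δ):
56 ≥ 74(1−δ^3) + 21δ^3, so 53·δ^3 ≥ 18 and δ^3 ≥ 18/53.
δ ≥ (18/53)^(1/3) ≈ 0.698.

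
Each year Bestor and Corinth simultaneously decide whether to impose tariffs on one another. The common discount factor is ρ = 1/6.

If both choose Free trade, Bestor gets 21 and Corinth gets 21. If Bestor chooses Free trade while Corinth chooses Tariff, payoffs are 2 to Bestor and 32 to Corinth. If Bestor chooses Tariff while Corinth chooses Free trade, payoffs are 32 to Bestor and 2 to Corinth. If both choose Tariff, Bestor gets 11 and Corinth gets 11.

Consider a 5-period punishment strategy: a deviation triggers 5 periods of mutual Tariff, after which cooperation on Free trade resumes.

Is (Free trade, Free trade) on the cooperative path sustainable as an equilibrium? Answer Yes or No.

No

IC: ρ+…+ρ^5 ≥ (32−21)/(21−11) = 11/10.
At ρ = 1/6: partial sum = 0.2000 < 1.1000. Cooperation not sustainable.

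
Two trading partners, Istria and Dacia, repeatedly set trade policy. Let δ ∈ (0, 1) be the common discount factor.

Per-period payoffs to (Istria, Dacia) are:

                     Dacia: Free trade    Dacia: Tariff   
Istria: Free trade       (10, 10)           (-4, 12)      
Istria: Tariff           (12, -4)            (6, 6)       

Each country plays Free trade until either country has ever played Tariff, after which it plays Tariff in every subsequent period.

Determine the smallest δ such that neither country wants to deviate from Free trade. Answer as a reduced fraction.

1/3

Under grim trigger the critical discount factor is (T−C)/(T−P) with T = 12, C = 10, P = 6.
δ* = (12−10)/(12−6) = 2/6 = 1/3.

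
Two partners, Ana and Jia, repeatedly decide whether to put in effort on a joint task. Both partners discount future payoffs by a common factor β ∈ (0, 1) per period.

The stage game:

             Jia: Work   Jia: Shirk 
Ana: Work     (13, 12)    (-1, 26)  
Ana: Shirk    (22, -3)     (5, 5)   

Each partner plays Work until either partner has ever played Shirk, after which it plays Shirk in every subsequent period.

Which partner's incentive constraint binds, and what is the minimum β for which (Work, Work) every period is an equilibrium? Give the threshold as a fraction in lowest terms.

For Ana: deviation gain 22−13 = 9, per-period punishment loss 13−5 = 8. IC gives β ≥ 9/17.
For Jia: gain 14, loss 7 per period, so β ≥ 14/21 = 2/3.
The tighter constraint is Jia's, so cooperation needs β ≥ 2/3.

Jia; β ≥ 2/3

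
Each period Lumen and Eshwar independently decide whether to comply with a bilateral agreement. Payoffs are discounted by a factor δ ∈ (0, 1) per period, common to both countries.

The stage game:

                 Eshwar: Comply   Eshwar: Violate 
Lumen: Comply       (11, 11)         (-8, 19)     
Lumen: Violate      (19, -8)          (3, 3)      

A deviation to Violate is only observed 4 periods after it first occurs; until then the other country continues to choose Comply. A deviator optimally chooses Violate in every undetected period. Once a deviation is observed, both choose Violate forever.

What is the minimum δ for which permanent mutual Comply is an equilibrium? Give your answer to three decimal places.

0.841

A deviator earns 19 for 4 periods, then 3 forever; cooperating earns 11 forever. Multiplying the IC by (1−δ):
11 ≥ 19(1−δ^4) + 3δ^4, so 16·δ^4 ≥ 8 and δ^4 ≥ 1/2.
δ ≥ (1/2)^(1/4) ≈ 0.841.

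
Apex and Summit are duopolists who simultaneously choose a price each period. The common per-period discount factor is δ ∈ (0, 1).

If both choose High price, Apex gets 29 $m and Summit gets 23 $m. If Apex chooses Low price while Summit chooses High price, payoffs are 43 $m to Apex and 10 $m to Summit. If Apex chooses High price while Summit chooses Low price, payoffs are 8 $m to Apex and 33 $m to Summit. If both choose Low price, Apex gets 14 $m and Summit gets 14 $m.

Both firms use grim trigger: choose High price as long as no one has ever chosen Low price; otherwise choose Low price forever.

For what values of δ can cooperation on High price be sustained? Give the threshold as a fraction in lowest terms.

10/19

Apex's threshold: (43−29)/(43−14) = 14/29.
Summit's threshold: (33−23)/(33−14) = 10/19.
14/29 < 10/19, so Summit binds and δ* = 10/19.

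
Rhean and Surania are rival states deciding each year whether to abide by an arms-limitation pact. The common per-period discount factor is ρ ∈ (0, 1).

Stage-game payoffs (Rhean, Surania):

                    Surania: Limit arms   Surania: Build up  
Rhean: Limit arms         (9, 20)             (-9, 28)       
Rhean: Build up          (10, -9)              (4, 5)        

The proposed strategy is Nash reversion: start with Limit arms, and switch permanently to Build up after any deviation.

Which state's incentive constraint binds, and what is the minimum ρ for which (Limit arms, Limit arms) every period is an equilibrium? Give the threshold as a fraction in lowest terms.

Rhean's threshold: (10−9)/(10−4) = 1/6.
Surania's threshold: (28−20)/(28−5) = 8/23.
1/6 < 8/23, so Surania binds and ρ* = 8/23.

Surania; ρ ≥ 8/23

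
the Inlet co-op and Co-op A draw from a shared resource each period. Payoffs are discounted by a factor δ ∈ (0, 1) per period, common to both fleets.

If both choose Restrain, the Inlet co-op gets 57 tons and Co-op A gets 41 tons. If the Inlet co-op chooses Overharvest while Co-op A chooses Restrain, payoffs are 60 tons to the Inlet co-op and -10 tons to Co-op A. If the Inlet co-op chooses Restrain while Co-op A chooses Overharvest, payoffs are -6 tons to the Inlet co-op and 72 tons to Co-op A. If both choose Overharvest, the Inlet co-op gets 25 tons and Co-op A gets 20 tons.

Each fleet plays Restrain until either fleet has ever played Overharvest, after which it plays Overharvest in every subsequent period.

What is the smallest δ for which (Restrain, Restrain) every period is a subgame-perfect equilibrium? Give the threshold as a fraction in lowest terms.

31/52

the Inlet co-op: cooperation gives 57 each period; deviation gives 60 once then 25 forever.
  57/(1−δ) ≥ 60 + 25δ/(1−δ) ⇒ δ ≥ 3/35.
Co-op A: cooperation gives 41 each period; deviation gives 72 once then 20 forever.
  δ ≥ 31/52.
Both must hold, so the binding constraint is Co-op A's: δ ≥ 31/52.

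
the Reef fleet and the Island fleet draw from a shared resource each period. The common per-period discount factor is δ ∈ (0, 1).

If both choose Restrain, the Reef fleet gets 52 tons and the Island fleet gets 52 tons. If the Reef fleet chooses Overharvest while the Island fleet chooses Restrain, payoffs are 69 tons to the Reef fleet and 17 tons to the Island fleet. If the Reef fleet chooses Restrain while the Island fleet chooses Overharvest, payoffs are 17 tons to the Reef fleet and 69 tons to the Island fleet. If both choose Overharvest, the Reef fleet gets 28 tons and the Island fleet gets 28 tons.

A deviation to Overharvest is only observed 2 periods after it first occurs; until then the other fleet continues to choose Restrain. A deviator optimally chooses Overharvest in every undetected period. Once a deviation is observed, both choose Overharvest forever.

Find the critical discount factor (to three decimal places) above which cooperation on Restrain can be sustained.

0.644

The best deviation is to choose Overharvest for all 2 undetected periods, earning 69 each, then 28 forever once detected.
Deviation value: 69(1−δ^2)/(1−δ) + 28δ^2/(1−δ); cooperation value: 52/(1−δ).
IC: 52 ≥ 69(1−δ^2) + 28δ^2 = 69 − 41δ^2.
So δ^2 ≥ 17/41, giving δ ≥ (17/41)^(1/2) ≈ 0.644.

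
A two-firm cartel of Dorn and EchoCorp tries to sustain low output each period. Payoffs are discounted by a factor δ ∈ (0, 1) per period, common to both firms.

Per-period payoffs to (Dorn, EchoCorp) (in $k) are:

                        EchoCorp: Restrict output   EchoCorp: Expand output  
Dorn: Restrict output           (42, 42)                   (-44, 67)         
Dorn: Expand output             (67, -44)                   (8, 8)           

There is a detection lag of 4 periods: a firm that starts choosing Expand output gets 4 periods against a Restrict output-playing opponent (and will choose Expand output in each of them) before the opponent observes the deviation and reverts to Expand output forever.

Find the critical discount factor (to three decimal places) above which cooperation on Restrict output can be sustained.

A deviator earns 67 for 4 periods, then 8 forever; cooperating earns 42 forever. Multiplying the IC by (1−δ):
42 ≥ 67(1−δ^4) + 8δ^4, so 59·δ^4 ≥ 25 and δ^4 ≥ 25/59.
δ ≥ (25/59)^(1/4) ≈ 0.807.

0.807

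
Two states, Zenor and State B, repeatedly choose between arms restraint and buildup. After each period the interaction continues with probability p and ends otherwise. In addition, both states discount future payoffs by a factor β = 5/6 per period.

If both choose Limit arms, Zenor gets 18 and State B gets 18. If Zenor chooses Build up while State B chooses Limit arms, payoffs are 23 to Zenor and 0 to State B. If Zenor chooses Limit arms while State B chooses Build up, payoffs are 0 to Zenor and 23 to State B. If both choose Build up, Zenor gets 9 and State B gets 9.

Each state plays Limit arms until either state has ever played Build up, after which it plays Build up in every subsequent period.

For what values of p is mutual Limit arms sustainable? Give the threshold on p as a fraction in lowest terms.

With continuation probability p and discount β, the effective per-period discount factor is βp.
Grim-trigger IC: βp ≥ (23−18)/(23−9) = 5/14.
So p ≥ (5/14)/(5/6) = 3/7.

3/7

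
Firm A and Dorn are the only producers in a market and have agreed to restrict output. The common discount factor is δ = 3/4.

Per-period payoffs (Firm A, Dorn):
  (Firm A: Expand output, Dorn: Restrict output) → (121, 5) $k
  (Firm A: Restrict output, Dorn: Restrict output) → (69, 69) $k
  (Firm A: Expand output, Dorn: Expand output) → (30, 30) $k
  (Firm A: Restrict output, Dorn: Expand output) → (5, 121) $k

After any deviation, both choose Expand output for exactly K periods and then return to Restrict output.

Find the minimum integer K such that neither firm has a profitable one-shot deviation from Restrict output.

IC: δ(1−δ^K)/(1−δ) ≥ (121−69)/(69−30) = 4/3.
With δ = 3/4: need 1 − δ^K ≥ 4/3·(1−3/4)/(3/4), i.e. δ^K ≤ 0.5556.
Since (3/4)^2 = 0.5625 and (3/4)^3 = 0.4219, the smallest such K is 3.

3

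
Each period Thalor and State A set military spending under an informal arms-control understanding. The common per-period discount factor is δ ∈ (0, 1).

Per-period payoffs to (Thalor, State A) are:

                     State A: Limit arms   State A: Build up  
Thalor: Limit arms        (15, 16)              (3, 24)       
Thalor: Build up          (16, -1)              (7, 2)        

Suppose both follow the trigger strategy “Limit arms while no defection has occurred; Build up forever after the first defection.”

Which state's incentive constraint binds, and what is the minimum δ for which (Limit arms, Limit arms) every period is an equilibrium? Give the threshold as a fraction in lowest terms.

State A; δ ≥ 4/11

Thalor's threshold: (16−15)/(16−7) = 1/9.
State A's threshold: (24−16)/(24−2) = 4/11.
1/9 < 4/11, so State A binds and δ* = 4/11.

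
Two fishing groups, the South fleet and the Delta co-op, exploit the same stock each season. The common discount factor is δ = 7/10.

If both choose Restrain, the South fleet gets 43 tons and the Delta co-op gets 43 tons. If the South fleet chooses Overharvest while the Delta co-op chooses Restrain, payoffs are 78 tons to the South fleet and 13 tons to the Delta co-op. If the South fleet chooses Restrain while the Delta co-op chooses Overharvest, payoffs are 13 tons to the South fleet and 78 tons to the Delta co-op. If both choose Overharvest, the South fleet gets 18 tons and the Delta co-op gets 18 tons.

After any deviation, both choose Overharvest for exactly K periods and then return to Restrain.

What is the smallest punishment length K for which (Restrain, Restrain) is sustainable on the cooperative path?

No profitable deviation requires (43−18)(δ+…+δ^K) ≥ 78−43, i.e. δ+…+δ^K ≥ 7/5 ≈ 1.4000.
With δ = 7/10, the partial sums are K=1: 0.7000, K=2: 1.1900, K=3: 1.5330.
K = 3 is the first length at which the sum reaches 1.4000.

3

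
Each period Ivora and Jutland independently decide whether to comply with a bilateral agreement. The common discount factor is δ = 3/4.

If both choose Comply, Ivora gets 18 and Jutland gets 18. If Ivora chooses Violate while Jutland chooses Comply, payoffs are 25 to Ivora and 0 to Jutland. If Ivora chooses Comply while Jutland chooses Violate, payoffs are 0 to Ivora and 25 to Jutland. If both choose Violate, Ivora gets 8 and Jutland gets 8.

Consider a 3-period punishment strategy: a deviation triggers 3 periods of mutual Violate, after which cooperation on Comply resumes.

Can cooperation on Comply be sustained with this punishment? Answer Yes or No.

Comparing payoff streams over the 4 periods until play realigns: cooperate → 18(1+δ+…+δ^3); deviate → 25 + 8(δ+…+δ^3).
Cooperation is sustained iff (18−8)(δ+…+δ^3) ≥ 25−18.
δ+…+δ^3 = 3/4·(1−(3/4)^3)/(1−3/4) = 1.7344, and (25−18)/(18−8) = 0.7000.
1.7344 ≥ 0.7000, so cooperation is sustainable.

Yes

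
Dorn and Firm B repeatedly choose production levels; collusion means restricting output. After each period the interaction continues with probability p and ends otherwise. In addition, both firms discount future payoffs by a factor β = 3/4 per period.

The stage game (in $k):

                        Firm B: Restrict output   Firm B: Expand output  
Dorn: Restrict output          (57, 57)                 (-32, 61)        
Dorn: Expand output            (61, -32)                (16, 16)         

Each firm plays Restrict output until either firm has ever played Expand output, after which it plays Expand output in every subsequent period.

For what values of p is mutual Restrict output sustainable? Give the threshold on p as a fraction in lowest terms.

16/135

Expected continuation weight on next period's payoff is β·p = 3/4·p, which plays the role of the discount factor.
Cooperation requires 3/4·p ≥ (61−57)/(61−16) = 4/45, hence p ≥ 16/135.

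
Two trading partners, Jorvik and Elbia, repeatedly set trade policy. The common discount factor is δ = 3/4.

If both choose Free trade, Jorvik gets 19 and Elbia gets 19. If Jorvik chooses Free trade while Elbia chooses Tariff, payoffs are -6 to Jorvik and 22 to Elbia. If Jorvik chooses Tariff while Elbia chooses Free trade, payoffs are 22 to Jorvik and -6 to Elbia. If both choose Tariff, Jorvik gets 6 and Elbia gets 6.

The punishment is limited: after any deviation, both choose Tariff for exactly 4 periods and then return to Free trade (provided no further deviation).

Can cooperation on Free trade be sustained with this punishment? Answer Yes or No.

Yes

A one-shot deviation gives 22 now, then 6 for 4 periods, then back to 19.
Gain from deviating: (22−19) today; loss: (19−6) in each of the next 4 periods.
No-deviation condition: (19−6)(δ+…+δ^4) ≥ 22−19, i.e. δ+…+δ^4 ≥ 3/13.
At δ = 3/4: δ+…+δ^4 = 2.0508 ≥ 0.2308.
So cooperation is sustainable.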